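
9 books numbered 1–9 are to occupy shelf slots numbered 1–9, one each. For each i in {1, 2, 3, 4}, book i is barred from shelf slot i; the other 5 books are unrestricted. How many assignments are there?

229080

Let Aᵢ (for 1 ≤ i ≤ 4) be the placements that put book i in its forbidden shelf slot. Any j of these fix j positions, leaving (9−j)! ways to fill the rest, and there are C(4,j) ways to pick which j.
By inclusion–exclusion, the number of valid placements is Σ_{j=0}^{4} (−1)^j C(4,j)·(9−j)!.
Computing: 362880 − 161280 + 30240 − 2880 + 120 = 229080.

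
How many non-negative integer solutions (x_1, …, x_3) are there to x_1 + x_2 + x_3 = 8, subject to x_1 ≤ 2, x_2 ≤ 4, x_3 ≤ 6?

12

Ignoring the caps, the number of non-negative solutions to x_1+…+x_3 = 8 is C(10,2) = 45.
Subtract solutions that violate a single cap (substitute x_i' = x_i − (cap_i+1)): x_1 ≥ 3 gives C(7,2) = 21; x_2 ≥ 5 gives C(5,2) = 10; x_3 ≥ 7 gives C(3,2) = 3. Together 34.
Add back pairs where two caps are both exceeded: 1 + 0 + 0 = 1.
By inclusion–exclusion the count is 45 − 34 + 1 = 12.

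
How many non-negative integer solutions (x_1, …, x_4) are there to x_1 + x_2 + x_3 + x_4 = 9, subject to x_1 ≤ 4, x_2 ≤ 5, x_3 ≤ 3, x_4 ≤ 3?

Ignoring the caps, the number of non-negative solutions to x_1+…+x_4 = 9 is C(12,3) = 220.
Subtract solutions that violate a single cap (substitute x_i' = x_i − (cap_i+1)): x_1 ≥ 5 gives C(7,3) = 35; x_2 ≥ 6 gives C(6,3) = 20; x_3 ≥ 4 gives C(8,3) = 56; x_4 ≥ 4 gives C(8,3) = 56. Together 167.
Add back pairs where two caps are both exceeded: 0 + 1 + 1 + 0 + 0 + 4 = 6.
By inclusion–exclusion the count is 220 − 167 + 6 = 59.

59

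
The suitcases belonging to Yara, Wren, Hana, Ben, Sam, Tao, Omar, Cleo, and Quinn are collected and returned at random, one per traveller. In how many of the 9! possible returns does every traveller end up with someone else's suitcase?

Count assignments avoiding every fixed point. For any j of the 9 travellers fixed to their own suitcase, the other 9−j can be arranged in (9−j)! ways.
By inclusion–exclusion this is Σ_{j=0}^{9} (−1)^j C(9,j)·(9−j)!.
Computing: 362880 − 362880 + 181440 − 60480 + 15120 − 3024 + 504 − 72 + 9 − 1 = 133496.

133496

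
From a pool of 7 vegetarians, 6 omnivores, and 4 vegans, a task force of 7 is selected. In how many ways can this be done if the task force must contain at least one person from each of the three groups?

17283

With no constraint there are C(17,7) = 19448 possible selections.
Selections missing a whole group: no vegetarians → C(10,7) = 120; no omnivores → C(11,7) = 330; no vegans → C(13,7) = 1716.
Add back selections omitting two groups (i.e. drawn from a single group): C(7,7) + C(6,7) + C(4,7) = 1.
By inclusion–exclusion: 19448 − 2166 + 1 = 17283.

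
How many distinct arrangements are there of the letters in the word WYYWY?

Letter multiplicities in WYYWY: W×2, Y×3.
The number of distinct arrangements is 5!/(3!·2!) = 120/12 = 10.

10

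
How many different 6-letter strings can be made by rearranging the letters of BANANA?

60

BANANA has 6 letters with A appearing 3 times and N appearing twice.
So there are 6! / (3!·2!) = 60 distinguishable arrangements.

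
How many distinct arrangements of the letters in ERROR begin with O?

4

Fix O in the first position and arrange the remaining 4 letters.
Those 4 letters have R appearing 3 times, giving (4)!/(3!) = 4.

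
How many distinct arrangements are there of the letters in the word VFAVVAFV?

Letter multiplicities in VFAVVAFV: A×2, F×2, V×4.
So there are 8! / (4!·2!·2!) = 420 distinguishable arrangements.

420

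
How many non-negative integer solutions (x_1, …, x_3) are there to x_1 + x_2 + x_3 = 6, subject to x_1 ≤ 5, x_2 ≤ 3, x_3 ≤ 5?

By stars and bars, unrestricted non-negative solutions to x_1+…+x_3 = 6 number C(6+2,2) = 28.
Subtract solutions that violate a single cap (substitute x_i' = x_i − (cap_i+1)): x_1 ≥ 6 gives C(2,2) = 1; x_2 ≥ 4 gives C(4,2) = 6; x_3 ≥ 6 gives C(2,2) = 1. Together 8.
No two caps can be exceeded simultaneously, so the pair terms are all 0.
By inclusion–exclusion the count is 28 − 8 + 0 = 20.

20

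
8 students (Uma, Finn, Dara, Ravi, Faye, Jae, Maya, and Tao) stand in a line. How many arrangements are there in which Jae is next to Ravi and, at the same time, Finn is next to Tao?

2880

Treat {Jae,Ravi} as one block (2 orders) and {Finn,Tao} as another (2 orders).
That leaves 6 units to arrange: 2 × 2 × 6! = 4 × 720 = 2880.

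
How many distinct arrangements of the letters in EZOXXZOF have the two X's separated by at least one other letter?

Total arrangements of EZOXXZOF: 8!/(2!·2!·2!) = 5040.
Arrangements with the X's together: treat XX as one letter, giving (7)!/(2!·2!) = 1260.
Subtracting, 5040 − 1260 = 3780 arrangements keep the X's apart.

3780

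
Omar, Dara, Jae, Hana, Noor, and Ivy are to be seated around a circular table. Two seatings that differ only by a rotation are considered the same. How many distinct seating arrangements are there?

120

Around a circle, 6 distinct people have 6!/6 = (5)! = 120 rotationally distinct seatings.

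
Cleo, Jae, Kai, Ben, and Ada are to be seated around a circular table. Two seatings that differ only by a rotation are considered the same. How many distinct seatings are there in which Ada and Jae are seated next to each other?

Glue Ada and Jae into a block (2 internal orders). Seating 4 units around a circle gives (3)! arrangements.
So 2 × (3)! = 2 × 6 = 12.

12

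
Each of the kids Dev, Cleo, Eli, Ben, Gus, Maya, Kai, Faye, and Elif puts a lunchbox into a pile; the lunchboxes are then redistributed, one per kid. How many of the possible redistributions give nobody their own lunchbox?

133496

This is the derangement count D_9: permutations of 9 items with no fixed point.
By inclusion–exclusion this is Σ_{j=0}^{9} (−1)^j C(9,j)·(9−j)!.
Computing: 362880 − 362880 + 181440 − 60480 + 15120 − 3024 + 504 − 72 + 9 − 1 = 133496.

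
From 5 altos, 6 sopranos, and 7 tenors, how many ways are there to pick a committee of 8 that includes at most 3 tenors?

Split by how many tenors are chosen (0 through 3).
Sum: C(7,0)·C(11,8) + C(7,1)·C(11,7) + C(7,2)·C(11,6) + C(7,3)·C(11,5) = 165 + 2310 + 9702 + 16170 = 28347.

28347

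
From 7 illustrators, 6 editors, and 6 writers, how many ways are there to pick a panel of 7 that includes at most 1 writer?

12012

Split by how many writers are chosen (0 through 1).
Sum: C(6,0)·C(13,7) + C(6,1)·C(13,6) = 1716 + 10296 = 12012.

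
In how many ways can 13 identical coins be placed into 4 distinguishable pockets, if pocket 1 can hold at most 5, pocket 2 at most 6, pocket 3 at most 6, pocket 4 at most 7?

218

Without the upper bounds there are C(16,3) = 560 ways to split 13 among 4 pockets.
Subtract solutions that violate a single cap (substitute x_i' = x_i − (cap_i+1)): x_1 ≥ 6 gives C(10,3) = 120; x_2 ≥ 7 gives C(9,3) = 84; x_3 ≥ 7 gives C(9,3) = 84; x_4 ≥ 8 gives C(8,3) = 56. Together 344.
Add back pairs where two caps are both exceeded: 1 + 1 + 0 + 0 + 0 + 0 = 2.
By inclusion–exclusion the count is 560 − 344 + 2 = 218.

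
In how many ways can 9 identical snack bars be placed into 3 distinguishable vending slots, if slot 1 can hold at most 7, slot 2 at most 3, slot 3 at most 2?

9

By stars and bars, unrestricted non-negative solutions to x_1+…+x_3 = 9 number C(9+2,2) = 55.
Subtract solutions that violate a single cap (substitute x_i' = x_i − (cap_i+1)): x_1 ≥ 8 gives C(3,2) = 3; x_2 ≥ 4 gives C(7,2) = 21; x_3 ≥ 3 gives C(8,2) = 28. Together 52.
Add back pairs where two caps are both exceeded: 0 + 0 + 6 = 6.
By inclusion–exclusion the count is 55 − 52 + 6 = 9.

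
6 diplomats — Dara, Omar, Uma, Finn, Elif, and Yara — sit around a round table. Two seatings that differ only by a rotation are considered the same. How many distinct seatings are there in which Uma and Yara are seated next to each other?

Glue Uma and Yara into a block (2 internal orders). Seating 5 units around a circle gives (4)! arrangements.
So 2 × (4)! = 2 × 24 = 48.

48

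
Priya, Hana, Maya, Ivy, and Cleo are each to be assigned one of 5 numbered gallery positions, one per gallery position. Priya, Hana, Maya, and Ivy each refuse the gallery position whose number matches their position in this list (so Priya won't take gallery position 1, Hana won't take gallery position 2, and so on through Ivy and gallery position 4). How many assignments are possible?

Let Aᵢ (for 1 ≤ i ≤ 4) be the placements that put person i in their forbidden gallery position. Any j of these fix j positions, leaving (5−j)! ways to fill the rest, and there are C(4,j) ways to pick which j.
By inclusion–exclusion, the number of valid placements is Σ_{j=0}^{4} (−1)^j C(4,j)·(5−j)!.
Computing: 120 − 96 + 36 − 8 + 1 = 53.

53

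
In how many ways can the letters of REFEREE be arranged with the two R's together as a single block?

30

Treat the 2 copies of R as a single block. The multiset to arrange is then {RR, E, E, E, E, F}, 6 items in all.
That gives (6)!/(4!) = 30 arrangements.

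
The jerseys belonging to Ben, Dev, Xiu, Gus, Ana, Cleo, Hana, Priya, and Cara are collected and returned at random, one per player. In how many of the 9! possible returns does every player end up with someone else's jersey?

133496

This is the derangement count D_9: permutations of 9 items with no fixed point.
By inclusion–exclusion this is Σ_{j=0}^{9} (−1)^j C(9,j)·(9−j)!.
Computing: 362880 − 362880 + 181440 − 60480 + 15120 − 3024 + 504 − 72 + 9 − 1 = 133496.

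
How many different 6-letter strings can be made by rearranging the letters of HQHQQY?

60

HQHQQY has 6 letters with H appearing twice and Q appearing 3 times.
Dividing 6! = 720 by 3!·2! = 12 for the repeated letters gives 60.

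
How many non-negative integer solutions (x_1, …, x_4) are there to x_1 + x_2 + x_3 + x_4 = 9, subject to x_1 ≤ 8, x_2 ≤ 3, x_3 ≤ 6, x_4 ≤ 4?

119

By stars and bars, unrestricted non-negative solutions to x_1+…+x_4 = 9 number C(9+3,3) = 220.
Subtract solutions that violate a single cap (substitute x_i' = x_i − (cap_i+1)): x_1 ≥ 9 gives C(3,3) = 1; x_2 ≥ 4 gives C(8,3) = 56; x_3 ≥ 7 gives C(5,3) = 10; x_4 ≥ 5 gives C(7,3) = 35. Together 102.
Add back pairs where two caps are both exceeded: 0 + 0 + 0 + 0 + 1 + 0 = 1.
By inclusion–exclusion the count is 220 − 102 + 1 = 119.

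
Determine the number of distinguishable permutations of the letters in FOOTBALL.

10080

The 8 letters of FOOTBALL have repeats: L appearing twice and O appearing twice.
So there are 8! / (2!·2!) = 10080 distinguishable arrangements.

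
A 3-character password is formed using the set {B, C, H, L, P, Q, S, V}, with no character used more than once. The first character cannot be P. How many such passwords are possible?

The first character has 8−1 = 7 choices (anything except P).
The remaining 2 characters are filled from the other 7 symbols without repetition: 7 × 6 = 42.
Total: 7 × 42 = 294.

294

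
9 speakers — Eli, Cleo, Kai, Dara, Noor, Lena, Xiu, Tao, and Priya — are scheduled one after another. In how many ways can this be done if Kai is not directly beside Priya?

282240

There are 9! = 362880 arrangements in all. If Kai and Priya are adjacent, merging them into one block gives 2·(8)! = 80640 arrangements.
So 362880 − 80640 = 282240 arrangements keep them apart.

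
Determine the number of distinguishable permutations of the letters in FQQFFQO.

140

The 7 letters of FQQFFQO have repeats: F appearing 3 times and Q appearing 3 times.
The number of distinct arrangements is 7!/(3!·3!) = 5040/36 = 140.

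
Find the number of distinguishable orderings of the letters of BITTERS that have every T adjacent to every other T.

Treat the 2 copies of T as a single block. The multiset to arrange is then {TT, B, E, I, R, S}, 6 items in all.
All 6 items are distinct, so there are (6)! = 720 arrangements.

720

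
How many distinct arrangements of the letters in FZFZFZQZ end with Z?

140

Fix Z in the last position and arrange the remaining 7 letters.
Those 7 letters have F appearing 3 times and Z appearing 3 times, giving (7)!/(3!·3!) = 140.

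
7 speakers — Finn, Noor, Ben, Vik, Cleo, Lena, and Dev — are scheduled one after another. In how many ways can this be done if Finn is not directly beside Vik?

3600

There are 7! = 5040 arrangements in all. If Finn and Vik are adjacent, merging them into one block gives 2·(6)! = 1440 arrangements.
So 5040 − 1440 = 3600 arrangements keep them apart.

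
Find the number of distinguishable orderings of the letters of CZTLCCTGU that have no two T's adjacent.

23520

There are 9!/(3!·2!) = 30240 arrangements of CZTLCCTGU in total.
If the two T's are adjacent, glue them into one block, leaving 8 items to arrange: (8)!/(3!) = 6720 ways.
Subtracting, 30240 − 6720 = 23520 arrangements keep the T's apart.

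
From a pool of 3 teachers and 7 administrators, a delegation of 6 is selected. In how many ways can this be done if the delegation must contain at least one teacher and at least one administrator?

Unrestricted: C(10,6) = 210 ways to pick any 6 of the 10.
Selections missing a whole group: no teachers → C(7,6) = 7; no administrators → C(3,6) = 0.
Both groups omitted at once is impossible, so 210 − 7 = 203.

203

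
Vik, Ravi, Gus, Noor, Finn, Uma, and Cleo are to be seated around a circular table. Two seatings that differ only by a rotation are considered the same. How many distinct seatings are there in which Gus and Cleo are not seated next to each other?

480

Without the restriction there are (6)! = 720 seatings.
Those with Gus next to Cleo: fuse the pair into one unit and seat 6 units around a circle — 2·(5)! = 240.
Subtracting, 720 − 240 = 480.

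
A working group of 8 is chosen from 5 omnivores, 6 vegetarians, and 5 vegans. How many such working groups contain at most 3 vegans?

Split by how many vegans are chosen (0 through 3).
Sum: C(5,0)·C(11,8) + C(5,1)·C(11,7) + C(5,2)·C(11,6) + C(5,3)·C(11,5) = 165 + 1650 + 4620 + 4620 = 11055.

11055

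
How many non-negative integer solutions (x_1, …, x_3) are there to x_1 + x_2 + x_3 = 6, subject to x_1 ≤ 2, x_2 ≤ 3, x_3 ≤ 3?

Ignoring the caps, the number of non-negative solutions to x_1+…+x_3 = 6 is C(8,2) = 28.
Subtract solutions that violate a single cap (substitute x_i' = x_i − (cap_i+1)): x_1 ≥ 3 gives C(5,2) = 10; x_2 ≥ 4 gives C(4,2) = 6; x_3 ≥ 4 gives C(4,2) = 6. Together 22.
No two caps can be exceeded simultaneously, so the pair terms are all 0.
By inclusion–exclusion the count is 28 − 22 + 0 = 6.

6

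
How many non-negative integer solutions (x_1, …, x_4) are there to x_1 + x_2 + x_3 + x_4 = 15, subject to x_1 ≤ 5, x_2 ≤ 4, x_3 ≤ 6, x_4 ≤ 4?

35

Ignoring the caps, the number of non-negative solutions to x_1+…+x_4 = 15 is C(18,3) = 816.
Subtract solutions that violate a single cap (substitute x_i' = x_i − (cap_i+1)): x_1 ≥ 6 gives C(12,3) = 220; x_2 ≥ 5 gives C(13,3) = 286; x_3 ≥ 7 gives C(11,3) = 165; x_4 ≥ 5 gives C(13,3) = 286. Together 957.
Add back pairs where two caps are both exceeded: 35 + 10 + 35 + 20 + 56 + 20 = 176.
By inclusion–exclusion the count is 816 − 957 + 176 = 35.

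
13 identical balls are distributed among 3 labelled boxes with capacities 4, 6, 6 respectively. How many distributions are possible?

By stars and bars, unrestricted non-negative solutions to x_1+…+x_3 = 13 number C(13+2,2) = 105.
Subtract solutions that violate a single cap (substitute x_i' = x_i − (cap_i+1)): x_1 ≥ 5 gives C(10,2) = 45; x_2 ≥ 7 gives C(8,2) = 28; x_3 ≥ 7 gives C(8,2) = 28. Together 101.
Add back pairs where two caps are both exceeded: 3 + 3 + 0 = 6.
By inclusion–exclusion the count is 105 − 101 + 6 = 10.

10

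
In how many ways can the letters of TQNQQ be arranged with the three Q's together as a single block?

6

Treat the 3 copies of Q as a single block. The multiset to arrange is then {QQQ, N, T}, 3 items in all.
All 3 items are distinct, so there are (3)! = 6 arrangements.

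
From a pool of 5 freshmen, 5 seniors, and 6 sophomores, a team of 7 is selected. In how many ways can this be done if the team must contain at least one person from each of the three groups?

Total 7-person selections from all 16: C(16,7) = 11440.
Subtract selections that omit an entire group: no freshmen → C(11,7) = 330; no seniors → C(11,7) = 330; no sophomores → C(10,7) = 120.
Add back selections omitting two groups (i.e. drawn from a single group): C(5,7) + C(5,7) + C(6,7) = 0.
By inclusion–exclusion: 11440 − 780 + 0 = 10660.

10660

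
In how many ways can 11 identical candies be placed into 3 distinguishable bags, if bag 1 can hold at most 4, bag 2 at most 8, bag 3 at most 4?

19

Without the upper bounds there are C(13,2) = 78 ways to split 11 among 3 bags.
Subtract solutions that violate a single cap (substitute x_i' = x_i − (cap_i+1)): x_1 ≥ 5 gives C(8,2) = 28; x_2 ≥ 9 gives C(4,2) = 6; x_3 ≥ 5 gives C(8,2) = 28. Together 62.
Add back pairs where two caps are both exceeded: 0 + 3 + 0 = 3.
By inclusion–exclusion the count is 78 − 62 + 3 = 19.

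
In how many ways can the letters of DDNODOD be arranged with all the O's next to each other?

Treat the 2 copies of O as a single block. The multiset to arrange is then {OO, D, D, D, D, N}, 6 items in all.
That gives (6)!/(4!) = 30 arrangements.

30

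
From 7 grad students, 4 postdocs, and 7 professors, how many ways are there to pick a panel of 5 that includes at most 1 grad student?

2772

Split by how many grad students are chosen (0 through 1).
Sum: C(7,0)·C(11,5) + C(7,1)·C(11,4) = 462 + 2310 = 2772.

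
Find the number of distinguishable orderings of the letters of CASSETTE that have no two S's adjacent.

3780

Total arrangements of CASSETTE: 8!/(2!·2!·2!) = 5040.
Arrangements with the S's together: treat SS as one letter, giving (7)!/(2!·2!) = 1260.
Hence 5040 − 1260 = 3780.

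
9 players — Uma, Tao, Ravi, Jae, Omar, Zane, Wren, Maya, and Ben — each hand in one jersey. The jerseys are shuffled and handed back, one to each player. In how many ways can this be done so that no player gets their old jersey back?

133496

Let Aᵢ be the assignments in which player i gets their old jersey. We want the size of the complement of A₁∪…∪A_9.
By inclusion–exclusion this is Σ_{j=0}^{9} (−1)^j C(9,j)·(9−j)!.
Computing: 362880 − 362880 + 181440 − 60480 + 15120 − 3024 + 504 − 72 + 9 − 1 = 133496.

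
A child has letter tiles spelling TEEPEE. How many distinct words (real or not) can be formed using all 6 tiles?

TEEPEE has 6 letters with E appearing 4 times.
The number of distinct arrangements is 6!/(4!) = 720/24 = 30.

30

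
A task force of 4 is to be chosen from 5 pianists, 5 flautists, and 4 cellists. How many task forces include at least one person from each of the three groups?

550

Total 4-person selections from all 14: C(14,4) = 1001.
Selections missing a whole group: no pianists → C(9,4) = 126; no flautists → C(9,4) = 126; no cellists → C(10,4) = 210.
Add back selections omitting two groups (i.e. drawn from a single group): C(5,4) + C(5,4) + C(4,4) = 11.
By inclusion–exclusion: 1001 − 462 + 11 = 550.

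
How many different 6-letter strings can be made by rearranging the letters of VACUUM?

Letter multiplicities in VACUUM: A×1, C×1, M×1, U×2, V×1.
The number of distinct arrangements is 6!/(2!) = 720/2 = 360.

360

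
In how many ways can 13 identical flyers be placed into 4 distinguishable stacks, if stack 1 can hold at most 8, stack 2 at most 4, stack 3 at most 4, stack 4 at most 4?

Without the upper bounds there are C(16,3) = 560 ways to split 13 among 4 stacks.
Subtract solutions that violate a single cap (substitute x_i' = x_i − (cap_i+1)): x_1 ≥ 9 gives C(7,3) = 35; x_2 ≥ 5 gives C(11,3) = 165; x_3 ≥ 5 gives C(11,3) = 165; x_4 ≥ 5 gives C(11,3) = 165. Together 530.
Add back pairs where two caps are both exceeded: 0 + 0 + 0 + 20 + 20 + 20 = 60.
By inclusion–exclusion the count is 560 − 530 + 60 = 90.

90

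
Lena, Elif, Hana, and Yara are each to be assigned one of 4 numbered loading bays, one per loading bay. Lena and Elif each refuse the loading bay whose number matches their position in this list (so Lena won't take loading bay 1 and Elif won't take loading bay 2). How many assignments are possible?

Let Aᵢ (for i ∈ {1, 2}) be the placements that put person i in their forbidden loading bay. Any j of these fix j positions, leaving (4−j)! ways to fill the rest, and there are C(2,j) ways to pick which j.
By inclusion–exclusion, the number of valid placements is Σ_{j=0}^{2} (−1)^j C(2,j)·(4−j)!.
Computing: 24 − 12 + 2 = 14.

14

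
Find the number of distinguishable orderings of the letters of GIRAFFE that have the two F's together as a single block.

Treat the 2 copies of F as a single block. The multiset to arrange is then {FF, A, E, G, I, R}, 6 items in all.
All 6 items are distinct, so there are (6)! = 720 arrangements.

720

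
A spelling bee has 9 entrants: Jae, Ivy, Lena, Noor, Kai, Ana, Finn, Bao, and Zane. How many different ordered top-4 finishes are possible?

3024

This is an ordered selection of 4 from 9: P(9,4).
That gives 9 × 8 × 7 × 6 = 3024.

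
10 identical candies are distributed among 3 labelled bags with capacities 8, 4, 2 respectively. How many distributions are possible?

Without the upper bounds there are C(12,2) = 66 ways to split 10 among 3 bags.
Subtract solutions that violate a single cap (substitute x_i' = x_i − (cap_i+1)): x_1 ≥ 9 gives C(3,2) = 3; x_2 ≥ 5 gives C(7,2) = 21; x_3 ≥ 3 gives C(9,2) = 36. Together 60.
Add back pairs where two caps are both exceeded: 0 + 0 + 6 = 6.
By inclusion–exclusion the count is 66 − 60 + 6 = 12.

12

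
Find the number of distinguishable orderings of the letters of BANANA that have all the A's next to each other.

Treat the 3 copies of A as a single block. The multiset to arrange is then {AAA, B, N, N}, 4 items in all.
That gives (4)!/(2!) = 12 arrangements.

12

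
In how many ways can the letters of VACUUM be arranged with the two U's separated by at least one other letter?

Total arrangements of VACUUM: 6!/(2!) = 360.
If the two U's are adjacent, glue them into one block, leaving 5 items to arrange: (5)! = 120 ways.
Hence 360 − 120 = 240.

240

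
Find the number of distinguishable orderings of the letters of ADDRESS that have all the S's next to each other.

360

Treat the 2 copies of S as a single block. The multiset to arrange is then {SS, A, D, D, E, R}, 6 items in all.
That gives (6)!/(2!) = 360 arrangements.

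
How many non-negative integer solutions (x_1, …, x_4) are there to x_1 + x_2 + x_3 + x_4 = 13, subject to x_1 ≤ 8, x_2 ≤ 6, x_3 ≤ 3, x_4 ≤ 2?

54

Without the upper bounds there are C(16,3) = 560 ways to split 13 among 4 variables.
Subtract solutions that violate a single cap (substitute x_i' = x_i − (cap_i+1)): x_1 ≥ 9 gives C(7,3) = 35; x_2 ≥ 7 gives C(9,3) = 84; x_3 ≥ 4 gives C(12,3) = 220; x_4 ≥ 3 gives C(13,3) = 286. Together 625.
Add back pairs where two caps are both exceeded: 0 + 1 + 4 + 10 + 20 + 84 = 119.
By inclusion–exclusion the count is 560 − 625 + 119 = 54.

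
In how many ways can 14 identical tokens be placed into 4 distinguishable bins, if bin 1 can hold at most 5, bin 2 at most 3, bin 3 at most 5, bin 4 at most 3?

10

Without the upper bounds there are C(17,3) = 680 ways to split 14 among 4 bins.
Subtract solutions that violate a single cap (substitute x_i' = x_i − (cap_i+1)): x_1 ≥ 6 gives C(11,3) = 165; x_2 ≥ 4 gives C(13,3) = 286; x_3 ≥ 6 gives C(11,3) = 165; x_4 ≥ 4 gives C(13,3) = 286. Together 902.
Add back pairs where two caps are both exceeded: 35 + 10 + 35 + 35 + 84 + 35 = 234.
Subtract triples: 0 + 1 + 0 + 1 = 2.
By inclusion–exclusion the count is 680 − 902 + 234 − 2 = 10.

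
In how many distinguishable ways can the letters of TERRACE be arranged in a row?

1260

Letter multiplicities in TERRACE: A×1, C×1, E×2, R×2, T×1.
Dividing 7! = 5040 by 2!·2! = 4 for the repeated letters gives 1260.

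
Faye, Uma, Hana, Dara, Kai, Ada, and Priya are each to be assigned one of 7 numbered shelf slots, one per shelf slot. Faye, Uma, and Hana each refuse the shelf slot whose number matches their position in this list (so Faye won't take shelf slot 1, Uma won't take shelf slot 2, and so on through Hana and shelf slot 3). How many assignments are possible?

3216

Let Aᵢ (for i ∈ {1, 2, 3}) be the placements that put person i in their forbidden shelf slot. Any j of these fix j positions, leaving (7−j)! ways to fill the rest, and there are C(3,j) ways to pick which j.
By inclusion–exclusion, the number of valid placements is Σ_{j=0}^{3} (−1)^j C(3,j)·(7−j)!.
Computing: 5040 − 2160 + 360 − 24 = 3216.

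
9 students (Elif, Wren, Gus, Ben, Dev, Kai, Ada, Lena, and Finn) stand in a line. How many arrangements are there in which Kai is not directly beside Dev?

There are 9! = 362880 arrangements in all. If Kai and Dev are adjacent, merging them into one block gives 2·(8)! = 80640 arrangements.
So 362880 − 80640 = 282240 arrangements keep them apart.

282240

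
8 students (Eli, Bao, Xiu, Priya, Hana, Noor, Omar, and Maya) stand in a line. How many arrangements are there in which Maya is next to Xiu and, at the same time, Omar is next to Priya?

Treat {Maya,Xiu} as one block (2 orders) and {Omar,Priya} as another (2 orders).
That leaves 6 units to arrange: 2 × 2 × 6! = 4 × 720 = 2880.

2880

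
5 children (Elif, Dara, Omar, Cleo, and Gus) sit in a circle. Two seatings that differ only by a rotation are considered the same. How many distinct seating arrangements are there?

24

Around a circle, 5 distinct people have 5!/5 = (4)! = 24 rotationally distinct seatings.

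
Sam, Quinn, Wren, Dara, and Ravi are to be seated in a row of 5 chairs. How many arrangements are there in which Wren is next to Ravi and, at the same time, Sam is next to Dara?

Treat {Wren,Ravi} as one block (2 orders) and {Sam,Dara} as another (2 orders).
That leaves 3 units to arrange: 2 × 2 × 3! = 4 × 6 = 24.

24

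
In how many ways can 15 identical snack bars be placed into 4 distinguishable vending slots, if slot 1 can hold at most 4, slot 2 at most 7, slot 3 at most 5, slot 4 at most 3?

Ignoring the caps, the number of non-negative solutions to x_1+…+x_4 = 15 is C(18,3) = 816.
Subtract solutions that violate a single cap (substitute x_i' = x_i − (cap_i+1)): x_1 ≥ 5 gives C(13,3) = 286; x_2 ≥ 8 gives C(10,3) = 120; x_3 ≥ 6 gives C(12,3) = 220; x_4 ≥ 4 gives C(14,3) = 364. Together 990.
Add back pairs where two caps are both exceeded: 10 + 35 + 84 + 4 + 20 + 56 = 209.
Subtract triples: 0 + 0 + 1 + 0 = 1.
By inclusion–exclusion the count is 816 − 990 + 209 − 1 = 34.

34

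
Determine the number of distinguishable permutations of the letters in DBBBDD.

20

DBBBDD has 6 letters with B appearing 3 times and D appearing 3 times.
So there are 6! / (3!·3!) = 20 distinguishable arrangements.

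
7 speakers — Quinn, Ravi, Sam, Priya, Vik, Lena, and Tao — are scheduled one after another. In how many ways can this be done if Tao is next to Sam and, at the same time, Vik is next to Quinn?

Treat {Tao,Sam} as one block (2 orders) and {Vik,Quinn} as another (2 orders).
That leaves 5 units to arrange: 2 × 2 × 5! = 4 × 120 = 480.

480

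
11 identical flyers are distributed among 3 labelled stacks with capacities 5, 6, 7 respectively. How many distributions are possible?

32

By stars and bars, unrestricted non-negative solutions to x_1+…+x_3 = 11 number C(11+2,2) = 78.
Subtract solutions that violate a single cap (substitute x_i' = x_i − (cap_i+1)): x_1 ≥ 6 gives C(7,2) = 21; x_2 ≥ 7 gives C(6,2) = 15; x_3 ≥ 8 gives C(5,2) = 10. Together 46.
No two caps can be exceeded simultaneously, so the pair terms are all 0.
By inclusion–exclusion the count is 78 − 46 + 0 = 32.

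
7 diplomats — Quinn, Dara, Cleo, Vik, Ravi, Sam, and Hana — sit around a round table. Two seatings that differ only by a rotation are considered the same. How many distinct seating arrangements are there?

Seat Quinn anywhere (absorbing the rotational symmetry), then permute the other 6: (6)! = 720.

720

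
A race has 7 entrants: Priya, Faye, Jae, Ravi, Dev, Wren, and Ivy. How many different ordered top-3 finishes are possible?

There are 7 choices for 1st place, 6 for 2nd, and 5 for 3rd.
That gives 7 × 6 × 5 = 210.

210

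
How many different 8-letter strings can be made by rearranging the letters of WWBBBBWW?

WWBBBBWW has 8 letters with B appearing 4 times and W appearing 4 times.
Dividing 8! = 40320 by 4!·4! = 576 for the repeated letters gives 70.

70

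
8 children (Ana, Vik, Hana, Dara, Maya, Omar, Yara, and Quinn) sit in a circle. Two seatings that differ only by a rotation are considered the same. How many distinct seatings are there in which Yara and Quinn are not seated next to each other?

Without the restriction there are (7)! = 5040 seatings.
Seatings with Yara beside Quinn: treat them as a block with 2 internal orders, giving 2 × (6)! = 1440.
Subtracting, 5040 − 1440 = 3600.

3600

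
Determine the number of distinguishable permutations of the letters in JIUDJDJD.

The 8 letters of JIUDJDJD have repeats: D appearing 3 times and J appearing 3 times.
So there are 8! / (3!·3!) = 1120 distinguishable arrangements.

1120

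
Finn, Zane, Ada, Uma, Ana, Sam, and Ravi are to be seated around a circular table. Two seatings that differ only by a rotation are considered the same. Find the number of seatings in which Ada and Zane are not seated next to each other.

Without the restriction there are (6)! = 720 seatings.
Those with Ada next to Zane: fuse the pair into one unit and seat 6 units around a circle — 2·(5)! = 240.
Subtracting, 720 − 240 = 480.

480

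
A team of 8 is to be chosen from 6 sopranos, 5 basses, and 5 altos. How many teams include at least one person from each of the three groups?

Total 8-person selections from all 16: C(16,8) = 12870.
Subtract selections that omit an entire group: no sopranos → C(10,8) = 45; no basses → C(11,8) = 165; no altos → C(11,8) = 165.
Add back selections omitting two groups (i.e. drawn from a single group): C(6,8) + C(5,8) + C(5,8) = 0.
By inclusion–exclusion: 12870 − 375 + 0 = 12495.

12495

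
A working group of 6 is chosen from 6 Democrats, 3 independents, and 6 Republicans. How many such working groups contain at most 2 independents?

4785

Split by how many independents are chosen (0 through 2).
Sum: C(3,0)·C(12,6) + C(3,1)·C(12,5) + C(3,2)·C(12,4) = 924 + 2376 + 1485 = 4785.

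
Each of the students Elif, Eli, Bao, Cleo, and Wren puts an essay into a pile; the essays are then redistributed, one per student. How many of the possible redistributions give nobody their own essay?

Count assignments avoiding every fixed point. For any j of the 5 students fixed to their own essay, the other 5−j can be arranged in (5−j)! ways.
By inclusion–exclusion this is Σ_{j=0}^{5} (−1)^j C(5,j)·(5−j)!.
Computing: 120 − 120 + 60 − 20 + 5 − 1 = 44.

44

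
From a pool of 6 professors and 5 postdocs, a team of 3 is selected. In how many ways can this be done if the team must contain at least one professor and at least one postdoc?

135

Unrestricted: C(11,3) = 165 ways to pick any 3 of the 11.
Subtract selections that omit an entire group: no professors → C(5,3) = 10; no postdocs → C(6,3) = 20.
Both groups omitted at once is impossible, so 165 − 30 = 135.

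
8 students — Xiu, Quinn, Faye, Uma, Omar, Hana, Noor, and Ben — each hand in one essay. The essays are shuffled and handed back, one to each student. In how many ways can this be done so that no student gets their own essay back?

14833

Count assignments avoiding every fixed point. For any j of the 8 students fixed to their own essay, the other 8−j can be arranged in (8−j)! ways.
By inclusion–exclusion this is Σ_{j=0}^{8} (−1)^j C(8,j)·(8−j)!.
Computing: 40320 − 40320 + 20160 − 6720 + 1680 − 336 + 56 − 8 + 1 = 14833.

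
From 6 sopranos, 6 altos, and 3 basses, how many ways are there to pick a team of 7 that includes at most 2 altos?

Split by how many altos are chosen (0 through 2).
Sum: C(6,0)·C(9,7) + C(6,1)·C(9,6) + C(6,2)·C(9,5) = 36 + 504 + 1890 = 2430.

2430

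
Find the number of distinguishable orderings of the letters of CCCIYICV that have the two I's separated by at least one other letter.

There are 8!/(4!·2!) = 840 arrangements of CCCIYICV in total.
If the two I's are adjacent, glue them into one block, leaving 7 items to arrange: (7)!/(4!) = 210 ways.
Subtracting, 840 − 210 = 630 arrangements keep the I's apart.

630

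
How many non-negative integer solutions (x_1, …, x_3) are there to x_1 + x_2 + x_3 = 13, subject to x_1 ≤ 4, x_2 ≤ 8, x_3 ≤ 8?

30

Without the upper bounds there are C(15,2) = 105 ways to split 13 among 3 variables.
Subtract solutions that violate a single cap (substitute x_i' = x_i − (cap_i+1)): x_1 ≥ 5 gives C(10,2) = 45; x_2 ≥ 9 gives C(6,2) = 15; x_3 ≥ 9 gives C(6,2) = 15. Together 75.
No two caps can be exceeded simultaneously, so the pair terms are all 0.
By inclusion–exclusion the count is 105 − 75 + 0 = 30.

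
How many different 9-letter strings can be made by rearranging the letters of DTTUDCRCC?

DTTUDCRCC has 9 letters with C appearing 3 times, D appearing twice, and T appearing twice.
Dividing 9! = 362880 by 3!·2!·2! = 24 for the repeated letters gives 15120.

15120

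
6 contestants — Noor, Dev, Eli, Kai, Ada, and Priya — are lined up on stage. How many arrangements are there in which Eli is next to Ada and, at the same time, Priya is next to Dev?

Treat {Eli,Ada} as one block (2 orders) and {Priya,Dev} as another (2 orders).
That leaves 4 units to arrange: 2 × 2 × 4! = 4 × 24 = 96.

96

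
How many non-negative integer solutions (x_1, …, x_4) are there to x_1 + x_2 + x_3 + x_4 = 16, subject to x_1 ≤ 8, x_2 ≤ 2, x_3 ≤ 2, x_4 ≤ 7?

Ignoring the caps, the number of non-negative solutions to x_1+…+x_4 = 16 is C(19,3) = 969.
Subtract solutions that violate a single cap (substitute x_i' = x_i − (cap_i+1)): x_1 ≥ 9 gives C(10,3) = 120; x_2 ≥ 3 gives C(16,3) = 560; x_3 ≥ 3 gives C(16,3) = 560; x_4 ≥ 8 gives C(11,3) = 165. Together 1405.
Add back pairs where two caps are both exceeded: 35 + 35 + 0 + 286 + 56 + 56 = 468.
Subtract triples: 4 + 0 + 0 + 10 = 14.
By inclusion–exclusion the count is 969 − 1405 + 468 − 14 = 18.

18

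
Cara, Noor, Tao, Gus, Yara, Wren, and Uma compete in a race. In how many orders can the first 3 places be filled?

210

There are 7 choices for 1st place, 6 for 2nd, and 5 for 3rd.
That gives 7 × 6 × 5 = 210.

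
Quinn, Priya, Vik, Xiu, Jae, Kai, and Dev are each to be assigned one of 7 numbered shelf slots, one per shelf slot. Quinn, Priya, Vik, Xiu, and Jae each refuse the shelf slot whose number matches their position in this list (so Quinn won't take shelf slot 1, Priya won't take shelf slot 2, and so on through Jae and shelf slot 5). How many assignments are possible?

Let Aᵢ (for 1 ≤ i ≤ 5) be the placements that put person i in their forbidden shelf slot. Any j of these fix j positions, leaving (7−j)! ways to fill the rest, and there are C(5,j) ways to pick which j.
By inclusion–exclusion, the number of valid placements is Σ_{j=0}^{5} (−1)^j C(5,j)·(7−j)!.
Computing: 5040 − 3600 + 1200 − 240 + 30 − 2 = 2428.

2428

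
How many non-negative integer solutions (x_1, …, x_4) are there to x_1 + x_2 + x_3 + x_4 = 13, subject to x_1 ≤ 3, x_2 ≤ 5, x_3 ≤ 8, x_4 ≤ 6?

133

Without the upper bounds there are C(16,3) = 560 ways to split 13 among 4 variables.
Subtract solutions that violate a single cap (substitute x_i' = x_i − (cap_i+1)): x_1 ≥ 4 gives C(12,3) = 220; x_2 ≥ 6 gives C(10,3) = 120; x_3 ≥ 9 gives C(7,3) = 35; x_4 ≥ 7 gives C(9,3) = 84. Together 459.
Add back pairs where two caps are both exceeded: 20 + 1 + 10 + 0 + 1 + 0 = 32.
By inclusion–exclusion the count is 560 − 459 + 32 = 133.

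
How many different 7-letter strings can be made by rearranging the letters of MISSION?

1260

MISSION has 7 letters with I appearing twice and S appearing twice.
Dividing 7! = 5040 by 2!·2! = 4 for the repeated letters gives 1260.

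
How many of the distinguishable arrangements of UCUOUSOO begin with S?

140

With the first slot taken by S, it remains to arrange the other 7 letters (UCUOUOO).
Those 7 letters have O appearing 3 times and U appearing 3 times, giving (7)!/(3!·3!) = 140.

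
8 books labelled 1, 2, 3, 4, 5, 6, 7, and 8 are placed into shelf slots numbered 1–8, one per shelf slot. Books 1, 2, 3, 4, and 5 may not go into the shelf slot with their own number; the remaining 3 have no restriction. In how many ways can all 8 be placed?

Let Aᵢ (for 1 ≤ i ≤ 5) be the placements that put book i in its forbidden shelf slot. Any j of these fix j positions, leaving (8−j)! ways to fill the rest, and there are C(5,j) ways to pick which j.
By inclusion–exclusion, the number of valid placements is Σ_{j=0}^{5} (−1)^j C(5,j)·(8−j)!.
Computing: 40320 − 25200 + 7200 − 1200 + 120 − 6 = 21234.

21234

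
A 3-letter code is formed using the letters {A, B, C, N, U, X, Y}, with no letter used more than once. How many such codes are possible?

210

Choose and order 3 of the 7 symbols: the first letter has 7 options, the next 6, then 5.
That product is 7 × 6 × 5 = 210.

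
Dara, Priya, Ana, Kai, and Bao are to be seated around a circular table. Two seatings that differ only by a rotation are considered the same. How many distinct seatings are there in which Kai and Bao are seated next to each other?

12

Glue Kai and Bao into a block (2 internal orders). Seating 4 units around a circle gives (3)! arrangements.
So 2 × (3)! = 2 × 6 = 12.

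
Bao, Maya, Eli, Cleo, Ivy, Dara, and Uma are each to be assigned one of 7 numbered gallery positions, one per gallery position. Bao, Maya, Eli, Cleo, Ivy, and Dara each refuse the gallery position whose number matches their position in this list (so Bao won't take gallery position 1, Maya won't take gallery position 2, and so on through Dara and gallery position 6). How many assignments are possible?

2119

Let Aᵢ (for 1 ≤ i ≤ 6) be the placements that put person i in their forbidden gallery position. Any j of these fix j positions, leaving (7−j)! ways to fill the rest, and there are C(6,j) ways to pick which j.
By inclusion–exclusion, the number of valid placements is Σ_{j=0}^{6} (−1)^j C(6,j)·(7−j)!.
Computing: 5040 − 4320 + 1800 − 480 + 90 − 12 + 1 = 2119.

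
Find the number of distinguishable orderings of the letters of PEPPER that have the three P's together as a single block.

12

Treat the 3 copies of P as a single block. The multiset to arrange is then {PPP, E, E, R}, 4 items in all.
That gives (4)!/(2!) = 12 arrangements.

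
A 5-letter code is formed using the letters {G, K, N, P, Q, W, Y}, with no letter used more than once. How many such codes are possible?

This is a permutation of 5 out of 7: P(7,5) = 7!/2!.
That product is 7 × 6 × 5 × 4 × 3 = 2520.

2520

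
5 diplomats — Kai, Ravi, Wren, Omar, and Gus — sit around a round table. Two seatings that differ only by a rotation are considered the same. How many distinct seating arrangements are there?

24

Fix one person's seat to break rotational symmetry; the remaining 4 people can be arranged in (4)! = 24 ways.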